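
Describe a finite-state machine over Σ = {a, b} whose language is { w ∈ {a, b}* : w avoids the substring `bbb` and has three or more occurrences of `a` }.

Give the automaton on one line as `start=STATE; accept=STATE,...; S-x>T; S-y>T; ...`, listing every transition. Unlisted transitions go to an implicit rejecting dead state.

Handle the two conditions separately and then intersect. The first has 4 states tracking partial matches of the forbidden pattern `bbb`; the second has 5 states tracking the count of `a`s, saturating at 4. A product state is a pair (one from each), accepting exactly when both do.
With 20 states:
          a    b  
>  s0     s1   s2 
   s1     s3   s4 
   s2     s1   s5 
   s3     s6   s7 
   s4     s3   s8 
   s5     s1   s9 
 * s6    s10  s11 
   s7     s6  s12 
   s8     s3  s13 
   s9    s13   s9 
 * s10   s10  s14 
 * s11   s10  s15 
   s12    s6  s16 
   s13   s16  s13 
 * s14   s10  s17 
 * s15   s10  s18 
   s16   s18  s16 
 * s17   s10  s19 
   s18   s19  s18 
   s19   s19  s19 
(> = start, * = accepting)

start=s0; accept=s6,s10,s11,s14,s15,s17; s0-a>s1; s0-b>s2; s1-a>s3; s1-b>s4; s2-a>s1; s2-b>s5; s3-a>s6; s3-b>s7; s4-a>s3; s4-b>s8; s5-a>s1; s5-b>s9; s6-a>s10; s6-b>s11; s7-a>s6; s7-b>s12; s8-a>s3; s8-b>s13; s9-a>s13; s9-b>s9; s10-a>s10; s10-b>s14; s11-a>s10; s11-b>s15; s12-a>s6; s12-b>s16; s13-a>s16; s13-b>s13; s14-a>s10; s14-b>s17; s15-a>s10; s15-b>s18; s16-a>s18; s16-b>s16; s17-a>s10; s17-b>s19; s18-a>s19; s18-b>s18; s19-a>s19; s19-b>s19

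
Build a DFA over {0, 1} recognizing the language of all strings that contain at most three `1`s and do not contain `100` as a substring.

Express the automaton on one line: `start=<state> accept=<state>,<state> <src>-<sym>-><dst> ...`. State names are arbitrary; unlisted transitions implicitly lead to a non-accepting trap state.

start=q0 accept=q0,q1,q2,q3,q5,q6,q8 q0-0->q0 q0-1->q1 q1-0->q2 q1-1->q3 q2-0->q4 q2-1->q3 q3-0->q5 q3-1->q6 q4-0->q4 q4-1->q7 q5-0->q7 q5-1->q6 q6-0->q8 q6-1->q9 q7-0->q7 q7-1->q10 q8-0->q10 q8-1->q9 q9-0->q11 q9-1->q9 q10-0->q10 q10-1->q12 q11-0->q12 q11-1->q9 q12-0->q12 q12-1->q12

Build one automaton per condition and run them in lockstep. The first has 5 states tracking the count of `1`s, saturating at 4; the second has 4 states tracking partial matches of the forbidden pattern `100`. A product state is a pair (one from each), accepting exactly when both do.
13 states suffice.
          0    1  
>* q0     q0   q1 
 * q1     q2   q3 
 * q2     q4   q3 
 * q3     q5   q6 
   q4     q4   q7 
 * q5     q7   q6 
 * q6     q8   q9 
   q7     q7  q10 
 * q8    q10   q9 
   q9    q11   q9 
   q10   q10  q12 
   q11   q12   q9 
   q12   q12  q12 
(> = start, * = accepting)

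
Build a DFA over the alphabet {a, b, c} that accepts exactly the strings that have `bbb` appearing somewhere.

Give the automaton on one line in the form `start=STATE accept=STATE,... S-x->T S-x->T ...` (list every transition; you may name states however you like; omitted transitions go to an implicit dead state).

Track how much of `bbb` has been matched so far: state q0 is no progress, q3 is the absorbing accept state reached once `bbb` has occurred. Intermediate states record partial matches; on a mismatch, fall back to the longest reusable overlap.
A 4-state machine:
        a   b   c  
>  q0   q0  q1  q0 
   q1   q0  q2  q0 
   q2   q0  q3  q0 
 * q3   q3  q3  q3 
(> = start, * = accepting)

start=q0 accept=q3 q0-a->q0 q0-b->q1 q0-c->q0 q1-a->q0 q1-b->q2 q1-c->q0 q2-a->q0 q2-b->q3 q2-c->q0 q3-a->q3 q3-b->q3 q3-c->q3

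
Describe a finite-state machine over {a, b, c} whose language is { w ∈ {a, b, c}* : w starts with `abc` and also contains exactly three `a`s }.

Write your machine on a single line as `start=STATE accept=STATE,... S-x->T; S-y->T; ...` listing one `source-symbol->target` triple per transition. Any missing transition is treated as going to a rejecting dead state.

Handle the two conditions separately and then intersect. The first has 5 states tracking whether the input so far still matches the prefix `abc`; the second has 5 states tracking the count of `a`s, saturating at 4. A product state is a pair (one from each), accepting exactly when both do.
          a    b    c  
>  s0     s1   s2   s2 
   s1     s3   s4   s5 
   s2     s5   s2   s2 
   s3     s6   s3   s3 
   s4     s3   s5   s7 
   s5     s3   s5   s5 
   s6     s8   s6   s6 
   s7     s9   s7   s7 
   s8     s8   s8   s8 
   s9    s10   s9   s9 
 * s10   s11  s10  s10 
   s11   s11  s11  s11 
(> = start, * = accepting)

start=s0; accept=s10; s0-a->s1; s0-b->s2; s0-c->s2; s1-a->s3; s1-b->s4; s1-c->s5; s2-a->s5; s2-b->s2; s2-c->s2; s3-a->s6; s3-b->s3; s3-c->s3; s4-a->s3; s4-b->s5; s4-c->s7; s5-a->s3; s5-b->s5; s5-c->s5; s6-a->s8; s6-b->s6; s6-c->s6; s7-a->s9; s7-b->s7; s7-c->s7; s8-a->s8; s8-b->s8; s8-c->s8; s9-a->s10; s9-b->s9; s9-c->s9; s10-a->s11; s10-b->s10; s10-c->s10; s11-a->s11; s11-b->s11; s11-c->s11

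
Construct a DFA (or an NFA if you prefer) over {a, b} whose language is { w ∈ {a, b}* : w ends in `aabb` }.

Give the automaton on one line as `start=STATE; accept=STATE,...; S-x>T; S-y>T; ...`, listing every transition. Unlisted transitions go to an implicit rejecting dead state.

start=S0; accept=S4; S0-a>S1; S0-b>S0; S1-a>S2; S1-b>S0; S2-a>S2; S2-b>S3; S3-a>S1; S3-b>S4; S4-a>S1; S4-b>S0

Let each state record the length of the longest suffix of the input read so far that is also a prefix of `aabb`. S1 means the last symbol is `a`; S2 means the last 2 symbols are `aa`; S3 means the last 3 symbols are `aab`; S4 means the last 4 symbols are `aabb`. Accept only at S4, where the string currently ends in `aabb`.
5 states suffice.
        a   b  
>  S0   S1  S0 
   S1   S2  S0 
   S2   S2  S3 
   S3   S1  S4 
 * S4   S1  S0 
(> = start, * = accepting)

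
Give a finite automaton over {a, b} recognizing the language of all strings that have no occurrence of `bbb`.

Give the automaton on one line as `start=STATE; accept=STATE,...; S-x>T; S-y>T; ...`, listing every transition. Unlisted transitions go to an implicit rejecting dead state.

start=q0; accept=q0,q1,q2; q0-a>q0; q0-b>q1; q1-a>q0; q1-b>q2; q2-a>q0; q2-b>q3; q3-a>q3; q3-b>q3

Track partial matches of the forbidden pattern `bbb`. State q3 is a dead state reached once `bbb` has occurred; every other state accepts. q0 means no part of `bbb` is currently matched.
        a   b  
>* q0   q0  q1 
 * q1   q0  q2 
 * q2   q0  q3 
   q3   q3  q3 
(> = start, * = accepting)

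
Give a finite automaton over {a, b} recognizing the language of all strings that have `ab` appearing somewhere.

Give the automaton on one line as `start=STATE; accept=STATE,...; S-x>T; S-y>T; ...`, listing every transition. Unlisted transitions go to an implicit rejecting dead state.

Track how much of `ab` has been matched so far: state q0 is no progress, q2 is the absorbing accept state reached once `ab` has occurred. Intermediate states record partial matches; on a mismatch, fall back to the longest reusable overlap.
With 3 states:
        a   b  
>  q0   q1  q0 
   q1   q1  q2 
 * q2   q2  q2 
(> = start, * = accepting)

start=q0; accept=q2; q0-a>q1; q0-b>q0; q1-a>q1; q1-b>q2; q2-a>q2; q2-b>q2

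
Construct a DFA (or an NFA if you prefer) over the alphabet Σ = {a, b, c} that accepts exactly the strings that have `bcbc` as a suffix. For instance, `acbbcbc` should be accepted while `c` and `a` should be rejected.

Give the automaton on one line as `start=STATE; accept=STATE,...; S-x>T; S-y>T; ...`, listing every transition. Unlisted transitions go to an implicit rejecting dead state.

Let each state record the length of the longest suffix of the input read so far that is also a prefix of `bcbc`. S1 means the last symbol is `b`; S2 means the last 2 symbols are `bc`; S3 means the last 3 symbols are `bcb`; S4 means the last 4 symbols are `bcbc`. Accept only at S4, where the string currently ends in `bcbc`.
With 5 states:
        a   b   c  
>  S0   S0  S1  S0 
   S1   S0  S1  S2 
   S2   S0  S3  S0 
   S3   S0  S1  S4 
 * S4   S0  S3  S0 
(> = start, * = accepting)

start=S0; accept=S4; S0-a>S0; S0-b>S1; S0-c>S0; S1-a>S0; S1-b>S1; S1-c>S2; S2-a>S0; S2-b>S3; S2-c>S0; S3-a>S0; S3-b>S1; S3-c>S4; S4-a>S0; S4-b>S3; S4-c>S0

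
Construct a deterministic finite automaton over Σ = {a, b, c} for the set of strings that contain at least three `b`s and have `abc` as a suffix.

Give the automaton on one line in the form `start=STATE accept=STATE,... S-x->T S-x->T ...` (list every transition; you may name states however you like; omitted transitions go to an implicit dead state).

start=q0 accept=q5 q0-a->q0 q0-b->q1 q0-c->q0 q1-a->q1 q1-b->q2 q1-c->q1 q2-a->q3 q2-b->q2 q2-c->q2 q3-a->q3 q3-b->q4 q3-c->q2 q4-a->q3 q4-b->q2 q4-c->q5 q5-a->q3 q5-b->q2 q5-c->q2

Build one automaton per condition and run them in lockstep. The first has 5 states tracking the count of `b`s, saturating at 4; the second has 4 states tracking how much of the suffix `abc` has currently been matched. A product state is a pair (one from each), accepting exactly when both do. After merging equivalent states the machine shrinks.
A 6-state machine:
        a   b   c  
>  q0   q0  q1  q0 
   q1   q1  q2  q1 
   q2   q3  q2  q2 
   q3   q3  q4  q2 
   q4   q3  q2  q5 
 * q5   q3  q2  q2 
(> = start, * = accepting)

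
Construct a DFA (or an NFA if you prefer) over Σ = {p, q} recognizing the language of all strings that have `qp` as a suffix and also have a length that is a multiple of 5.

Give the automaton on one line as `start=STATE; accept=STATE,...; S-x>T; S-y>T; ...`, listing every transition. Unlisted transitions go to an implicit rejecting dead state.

Handle the two conditions separately and then intersect. One (3 states) tracks how much of the suffix `qp` has currently been matched; the other (5 states) tracks the input length modulo 5. Each combined state is a pair, one component from each; accept when both components accept. Equivalent product states are then merged.
7 states suffice.
        p   q  
>  s0   s1  s1 
   s1   s2  s2 
   s2   s3  s3 
   s3   s4  s5 
   s4   s0  s0 
   s5   s6  s0 
 * s6   s1  s1 
(> = start, * = accepting)

start=s0; accept=s6; s0-p>s1; s0-q>s1; s1-p>s2; s1-q>s2; s2-p>s3; s2-q>s3; s3-p>s4; s3-q>s5; s4-p>s0; s4-q>s0; s5-p>s6; s5-q>s0; s6-p>s1; s6-q>s1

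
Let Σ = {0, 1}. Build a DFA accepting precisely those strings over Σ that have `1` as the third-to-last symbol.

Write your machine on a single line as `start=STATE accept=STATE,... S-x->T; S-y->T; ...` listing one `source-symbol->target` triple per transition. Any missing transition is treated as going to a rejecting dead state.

A DFA must remember the last 3 symbols (since which symbol is third-to-last isn't known until the input ends). Use one state per possible window of the last ≤3 symbols; accept from those whose window starts with `1`.
A 15-state machine:
          0    1  
>  q0     q1   q2 
   q1     q3   q4 
   q2     q5   q6 
   q3     q7   q8 
   q4     q9  q10 
   q5    q11  q12 
   q6    q13  q14 
   q7     q7   q8 
   q8     q9  q10 
   q9    q11  q12 
   q10   q13  q14 
 * q11    q7   q8 
 * q12    q9  q10 
 * q13   q11  q12 
 * q14   q13  q14 
(> = start, * = accepting)

start=q0; accept=q11,q12,q13,q14; q0-0->q1; q0-1->q2; q1-0->q3; q1-1->q4; q2-0->q5; q2-1->q6; q3-0->q7; q3-1->q8; q4-0->q9; q4-1->q10; q5-0->q11; q5-1->q12; q6-0->q13; q6-1->q14; q7-0->q7; q7-1->q8; q8-0->q9; q8-1->q10; q9-0->q11; q9-1->q12; q10-0->q13; q10-1->q14; q11-0->q7; q11-1->q8; q12-0->q9; q12-1->q10; q13-0->q11; q13-1->q12; q14-0->q13; q14-1->q14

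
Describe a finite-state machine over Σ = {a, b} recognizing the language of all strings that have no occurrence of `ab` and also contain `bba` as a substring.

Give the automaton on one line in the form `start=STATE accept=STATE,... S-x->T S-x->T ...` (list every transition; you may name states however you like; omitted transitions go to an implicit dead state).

start=S0 accept=S4 S0-a->S1 S0-b->S2 S1-a->S1 S1-b->S1 S2-a->S1 S2-b->S3 S3-a->S4 S3-b->S3 S4-a->S4 S4-b->S1

Handle the two conditions separately and then intersect. One (3 states) tracks partial matches of the forbidden pattern `ab`; the other (4 states) tracks whether and how much of `bba` has been seen. Each combined state is a pair, one component from each; accept when both components accept. After merging equivalent states the machine shrinks.
A 5-state machine:
        a   b  
>  S0   S1  S2 
   S1   S1  S1 
   S2   S1  S3 
   S3   S4  S3 
 * S4   S4  S1 
(> = start, * = accepting)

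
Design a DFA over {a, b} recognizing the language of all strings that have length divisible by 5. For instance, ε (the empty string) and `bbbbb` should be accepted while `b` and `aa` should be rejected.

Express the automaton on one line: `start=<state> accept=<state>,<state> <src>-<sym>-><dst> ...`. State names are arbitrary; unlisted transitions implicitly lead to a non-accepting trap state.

start=S0 accept=S0 S0-a->S1 S0-b->S1 S1-a->S2 S1-b->S2 S2-a->S3 S2-b->S3 S3-a->S4 S3-b->S4 S4-a->S0 S4-b->S0

Only the length mod 5 matters, so use a 5-cycle: from any state, every input symbol moves to the next state, wrapping S4 back to S0. Mark S0 accepting.
With 5 states:
        a   b  
>* S0   S1  S1 
   S1   S2  S2 
   S2   S3  S3 
   S3   S4  S4 
   S4   S0  S0 
(> = start, * = accepting)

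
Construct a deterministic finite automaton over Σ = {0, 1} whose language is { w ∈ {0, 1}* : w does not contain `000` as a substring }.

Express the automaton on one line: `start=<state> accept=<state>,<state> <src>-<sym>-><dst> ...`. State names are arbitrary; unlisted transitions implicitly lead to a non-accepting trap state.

start=q0 accept=q0,q1,q2 q0-0->q1 q0-1->q0 q1-0->q2 q1-1->q0 q2-0->q3 q2-1->q0 q3-0->q3 q3-1->q3

Track partial matches of the forbidden pattern `000`. State q3 is a dead state reached once `000` has occurred; every other state accepts. q0 means no part of `000` is currently matched.
A 4-state machine:
        0   1  
>* q0   q1  q0 
 * q1   q2  q0 
 * q2   q3  q0 
   q3   q3  q3 
(> = start, * = accepting)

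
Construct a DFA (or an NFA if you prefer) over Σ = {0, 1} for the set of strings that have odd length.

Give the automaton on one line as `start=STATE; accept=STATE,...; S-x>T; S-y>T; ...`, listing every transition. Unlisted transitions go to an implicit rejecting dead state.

Only the length mod 2 matters, so use a 2-cycle: from any state, every input symbol moves to the next state, wrapping q1 back to q0. Mark q1 accepting.
A 2-state machine:
        0   1  
>  q0   q1  q1 
 * q1   q0  q0 
(> = start, * = accepting)

start=q0; accept=q1; q0-0>q1; q0-1>q1; q1-0>q0; q1-1>q0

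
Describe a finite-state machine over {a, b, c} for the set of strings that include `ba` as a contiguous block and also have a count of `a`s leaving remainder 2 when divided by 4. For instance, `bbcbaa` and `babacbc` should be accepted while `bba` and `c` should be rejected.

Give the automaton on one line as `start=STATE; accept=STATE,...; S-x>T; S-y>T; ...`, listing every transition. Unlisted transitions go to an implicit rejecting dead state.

start=q0; accept=q8; q0-a>q1; q0-b>q2; q0-c>q0; q1-a>q3; q1-b>q4; q1-c>q1; q2-a>q5; q2-b>q2; q2-c>q0; q3-a>q6; q3-b>q7; q3-c>q3; q4-a>q8; q4-b>q4; q4-c>q1; q5-a>q8; q5-b>q5; q5-c>q5; q6-a>q0; q6-b>q9; q6-c>q6; q7-a>q10; q7-b>q7; q7-c>q3; q8-a>q10; q8-b>q8; q8-c>q8; q9-a>q11; q9-b>q9; q9-c>q6; q10-a>q11; q10-b>q10; q10-c>q10; q11-a>q5; q11-b>q11; q11-c>q11

Run two small machines in parallel and take their product. One (3 states) tracks whether and how much of `ba` has been seen; the other (4 states) tracks the count of `a`s modulo 4. Each combined state is a pair, one component from each; accept when both components accept.
A 12-state machine:
          a    b    c  
>  q0     q1   q2   q0 
   q1     q3   q4   q1 
   q2     q5   q2   q0 
   q3     q6   q7   q3 
   q4     q8   q4   q1 
   q5     q8   q5   q5 
   q6     q0   q9   q6 
   q7    q10   q7   q3 
 * q8    q10   q8   q8 
   q9    q11   q9   q6 
   q10   q11  q10  q10 
   q11    q5  q11  q11 
(> = start, * = accepting)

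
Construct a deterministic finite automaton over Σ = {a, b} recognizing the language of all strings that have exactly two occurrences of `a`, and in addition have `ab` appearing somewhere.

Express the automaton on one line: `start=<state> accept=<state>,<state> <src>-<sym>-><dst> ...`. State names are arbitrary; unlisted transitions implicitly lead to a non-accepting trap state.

start=S0 accept=S5 S0-a->S1 S0-b->S0 S1-a->S2 S1-b->S3 S2-a->S4 S2-b->S5 S3-a->S5 S3-b->S3 S4-a->S4 S4-b->S4 S5-a->S4 S5-b->S5

Handle the two conditions separately and then intersect. The first has 4 states tracking the count of `a`s, saturating at 3; the second has 3 states tracking whether and how much of `ab` has been seen. A product state is a pair (one from each), accepting exactly when both do. Minimizing collapses redundant product states.
        a   b  
>  S0   S1  S0 
   S1   S2  S3 
   S2   S4  S5 
   S3   S5  S3 
   S4   S4  S4 
 * S5   S4  S5 
(> = start, * = accepting)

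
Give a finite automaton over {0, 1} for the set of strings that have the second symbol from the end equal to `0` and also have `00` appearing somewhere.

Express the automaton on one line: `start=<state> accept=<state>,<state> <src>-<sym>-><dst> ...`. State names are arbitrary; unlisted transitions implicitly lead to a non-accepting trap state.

Handle the two conditions separately and then intersect. One (7 states) tracks the last 2 symbols read; the other (3 states) tracks whether and how much of `00` has been seen. Each combined state is a pair, one component from each; accept when both components accept. After merging equivalent states the machine shrinks.
        0   1  
>  q0   q1  q0 
   q1   q2  q0 
 * q2   q2  q3 
 * q3   q4  q5 
   q4   q2  q3 
   q5   q4  q5 
(> = start, * = accepting)

start=q0 accept=q2,q3 q0-0->q1 q0-1->q0 q1-0->q2 q1-1->q0 q2-0->q2 q2-1->q3 q3-0->q4 q3-1->q5 q4-0->q2 q4-1->q3 q5-0->q4 q5-1->q5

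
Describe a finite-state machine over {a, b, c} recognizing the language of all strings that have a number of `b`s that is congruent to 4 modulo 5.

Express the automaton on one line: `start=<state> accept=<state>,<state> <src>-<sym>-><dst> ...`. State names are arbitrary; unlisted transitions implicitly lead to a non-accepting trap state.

start=q0 accept=q4 q0-a->q0 q0-b->q1 q0-c->q0 q1-a->q1 q1-b->q2 q1-c->q1 q2-a->q2 q2-b->q3 q2-c->q2 q3-a->q3 q3-b->q4 q3-c->q3 q4-a->q4 q4-b->q0 q4-c->q4

Keep the running count of `b`s modulo 5: each `b` advances along the cycle q0 → q1 → q2 → q3 → q4 → q0 while other symbols loop. Accept at q4.
5 states suffice.
        a   b   c  
>  q0   q0  q1  q0 
   q1   q1  q2  q1 
   q2   q2  q3  q2 
   q3   q3  q4  q3 
 * q4   q4  q0  q4 
(> = start, * = accepting)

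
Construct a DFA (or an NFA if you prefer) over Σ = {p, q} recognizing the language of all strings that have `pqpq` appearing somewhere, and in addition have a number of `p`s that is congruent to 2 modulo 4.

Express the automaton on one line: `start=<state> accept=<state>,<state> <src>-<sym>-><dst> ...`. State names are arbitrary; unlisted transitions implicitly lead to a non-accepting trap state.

Handle the two conditions separately and then intersect. One (5 states) tracks whether and how much of `pqpq` has been seen; the other (4 states) tracks the count of `p`s modulo 4. Each combined state is a pair, one component from each; accept when both components accept.
With 20 states:
          p    q  
>  S0     S1   S0 
   S1     S2   S3 
   S2     S4   S5 
   S3     S6   S7 
   S4     S8   S9 
   S5    S10  S11 
   S6     S4  S12 
   S7     S2   S7 
   S8     S1  S13 
   S9    S14  S15 
   S10    S8  S16 
   S11    S4  S11 
 * S12   S16  S12 
   S13   S17   S0 
   S14    S1  S18 
   S15    S8  S15 
   S16   S18  S16 
   S17    S2  S19 
   S18   S19  S18 
   S19   S12  S19 
(> = start, * = accepting)

start=S0 accept=S12 S0-p->S1 S0-q->S0 S1-p->S2 S1-q->S3 S2-p->S4 S2-q->S5 S3-p->S6 S3-q->S7 S4-p->S8 S4-q->S9 S5-p->S10 S5-q->S11 S6-p->S4 S6-q->S12 S7-p->S2 S7-q->S7 S8-p->S1 S8-q->S13 S9-p->S14 S9-q->S15 S10-p->S8 S10-q->S16 S11-p->S4 S11-q->S11 S12-p->S16 S12-q->S12 S13-p->S17 S13-q->S0 S14-p->S1 S14-q->S18 S15-p->S8 S15-q->S15 S16-p->S18 S16-q->S16 S17-p->S2 S17-q->S19 S18-p->S19 S18-q->S18 S19-p->S12 S19-q->S19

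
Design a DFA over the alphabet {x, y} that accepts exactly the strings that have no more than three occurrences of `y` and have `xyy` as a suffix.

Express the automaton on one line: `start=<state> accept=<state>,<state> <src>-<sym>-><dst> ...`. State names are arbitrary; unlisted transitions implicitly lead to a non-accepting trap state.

start=s0 accept=s6 s0-x->s1 s0-y->s2 s1-x->s1 s1-y->s3 s2-x->s4 s2-y->s5 s3-x->s4 s3-y->s6 s4-x->s4 s4-y->s7 s5-x->s5 s5-y->s5 s6-x->s5 s6-y->s5 s7-x->s5 s7-y->s6

Handle the two conditions separately and then intersect. One (5 states) tracks the count of `y`s, saturating at 4; the other (4 states) tracks how much of the suffix `xyy` has currently been matched. Each combined state is a pair, one component from each; accept when both components accept. After merging equivalent states the machine shrinks.
        x   y  
>  s0   s1  s2 
   s1   s1  s3 
   s2   s4  s5 
   s3   s4  s6 
   s4   s4  s7 
   s5   s5  s5 
 * s6   s5  s5 
   s7   s5  s6 
(> = start, * = accepting)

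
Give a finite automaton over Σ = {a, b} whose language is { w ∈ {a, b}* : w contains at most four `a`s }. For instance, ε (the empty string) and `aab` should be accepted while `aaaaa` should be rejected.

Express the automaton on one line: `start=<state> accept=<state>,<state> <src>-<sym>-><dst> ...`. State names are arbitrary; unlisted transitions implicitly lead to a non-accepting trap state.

Count `a`s, saturating at 5: states s0 through s4 mean 0 through 4 `a`s seen; s5 means more than 4. Each `a` increments (capped at s5); other symbols loop. Accept from {s0, s1, s2, s3, s4}.
A 6-state machine:
        a   b  
>* s0   s1  s0 
 * s1   s2  s1 
 * s2   s3  s2 
 * s3   s4  s3 
 * s4   s5  s4 
   s5   s5  s5 
(> = start, * = accepting)

start=s0 accept=s0,s1,s2,s3,s4 s0-a->s1 s0-b->s0 s1-a->s2 s1-b->s1 s2-a->s3 s2-b->s2 s3-a->s4 s3-b->s3 s4-a->s5 s4-b->s4 s5-a->s5 s5-b->s5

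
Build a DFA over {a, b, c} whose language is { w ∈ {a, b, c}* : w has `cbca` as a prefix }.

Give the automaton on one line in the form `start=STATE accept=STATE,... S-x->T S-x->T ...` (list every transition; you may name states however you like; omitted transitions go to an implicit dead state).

Check the first 4 symbols one by one: q0 through q3 record how many have matched `cbca` so far; any wrong symbol goes to the dead state q5. After all 4 match we enter the accepting sink q4.
        a   b   c  
>  q0   q5  q5  q1 
   q1   q5  q2  q5 
   q2   q5  q5  q3 
   q3   q4  q5  q5 
 * q4   q4  q4  q4 
   q5   q5  q5  q5 
(> = start, * = accepting)

start=q0 accept=q4 q0-a->q5 q0-b->q5 q0-c->q1 q1-a->q5 q1-b->q2 q1-c->q5 q2-a->q5 q2-b->q5 q2-c->q3 q3-a->q4 q3-b->q5 q3-c->q5 q4-a->q4 q4-b->q4 q4-c->q4 q5-a->q5 q5-b->q5 q5-c->q5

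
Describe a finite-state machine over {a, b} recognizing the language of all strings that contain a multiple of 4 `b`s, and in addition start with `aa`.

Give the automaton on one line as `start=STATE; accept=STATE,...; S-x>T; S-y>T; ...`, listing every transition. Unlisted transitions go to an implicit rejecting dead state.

Handle the two conditions separately and then intersect. One (4 states) tracks the count of `b`s modulo 4; the other (4 states) tracks whether the input so far still matches the prefix `aa`. Each combined state is a pair, one component from each; accept when both components accept.
With 10 states:
        a   b  
>  S0   S1  S2 
   S1   S3  S2 
   S2   S2  S4 
 * S3   S3  S5 
   S4   S4  S6 
   S5   S5  S7 
   S6   S6  S8 
   S7   S7  S9 
   S8   S8  S2 
   S9   S9  S3 
(> = start, * = accepting)

start=S0; accept=S3; S0-a>S1; S0-b>S2; S1-a>S3; S1-b>S2; S2-a>S2; S2-b>S4; S3-a>S3; S3-b>S5; S4-a>S4; S4-b>S6; S5-a>S5; S5-b>S7; S6-a>S6; S6-b>S8; S7-a>S7; S7-b>S9; S8-a>S8; S8-b>S2; S9-a>S9; S9-b>S3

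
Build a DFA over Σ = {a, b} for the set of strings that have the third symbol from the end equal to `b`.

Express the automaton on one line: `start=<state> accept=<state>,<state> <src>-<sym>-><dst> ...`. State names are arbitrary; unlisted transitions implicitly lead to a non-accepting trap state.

A DFA must remember the last 3 symbols (since which symbol is third-to-last isn't known until the input ends). Use one state per possible window of the last ≤3 symbols; accept from those whose window starts with `b`.
A 15-state machine:
          a    b  
>  q0     q1   q2 
   q1     q3   q4 
   q2     q5   q6 
   q3     q7   q8 
   q4     q9  q10 
   q5    q11  q12 
   q6    q13  q14 
   q7     q7   q8 
   q8     q9  q10 
   q9    q11  q12 
   q10   q13  q14 
 * q11    q7   q8 
 * q12    q9  q10 
 * q13   q11  q12 
 * q14   q13  q14 
(> = start, * = accepting)

start=q0 accept=q11,q12,q13,q14 q0-a->q1 q0-b->q2 q1-a->q3 q1-b->q4 q2-a->q5 q2-b->q6 q3-a->q7 q3-b->q8 q4-a->q9 q4-b->q10 q5-a->q11 q5-b->q12 q6-a->q13 q6-b->q14 q7-a->q7 q7-b->q8 q8-a->q9 q8-b->q10 q9-a->q11 q9-b->q12 q10-a->q13 q10-b->q14 q11-a->q7 q11-b->q8 q12-a->q9 q12-b->q10 q13-a->q11 q13-b->q12 q14-a->q13 q14-b->q14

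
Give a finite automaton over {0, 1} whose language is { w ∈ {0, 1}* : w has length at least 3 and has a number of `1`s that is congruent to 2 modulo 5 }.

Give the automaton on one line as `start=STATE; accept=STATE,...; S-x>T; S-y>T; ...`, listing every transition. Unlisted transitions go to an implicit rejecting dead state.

Run two small machines in parallel and take their product. The first has 5 states tracking the input length, saturating at 4; the second has 5 states tracking the count of `1`s modulo 5. A product state is a pair (one from each), accepting exactly when both do. Equivalent product states are then merged.
With 8 states:
        0   1  
>  q0   q1  q2 
   q1   q1  q3 
   q2   q3  q4 
   q3   q3  q5 
   q4   q5  q6 
 * q5   q5  q6 
   q6   q6  q7 
   q7   q7  q1 
(> = start, * = accepting)

start=q0; accept=q5; q0-0>q1; q0-1>q2; q1-0>q1; q1-1>q3; q2-0>q3; q2-1>q4; q3-0>q3; q3-1>q5; q4-0>q5; q4-1>q6; q5-0>q5; q5-1>q6; q6-0>q6; q6-1>q7; q7-0>q7; q7-1>q1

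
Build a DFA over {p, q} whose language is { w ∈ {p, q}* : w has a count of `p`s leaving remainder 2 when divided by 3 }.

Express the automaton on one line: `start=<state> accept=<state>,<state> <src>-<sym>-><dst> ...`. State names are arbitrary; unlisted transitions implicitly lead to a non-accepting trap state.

The only thing that matters is how many `p`s have appeared, reduced mod 3. Use one state per residue: S0 for 0, …, S2 for 2. Reading `p` moves to the next residue; anything else stays put. S2 is accepting.
A 3-state machine:
        p   q  
>  S0   S1  S0 
   S1   S2  S1 
 * S2   S0  S2 
(> = start, * = accepting)

start=S0 accept=S2 S0-p->S1 S0-q->S0 S1-p->S2 S1-q->S1 S2-p->S0 S2-q->S2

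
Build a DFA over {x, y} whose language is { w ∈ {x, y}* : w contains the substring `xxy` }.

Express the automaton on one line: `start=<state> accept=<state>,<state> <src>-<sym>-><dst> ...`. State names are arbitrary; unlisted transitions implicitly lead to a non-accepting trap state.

start=A accept=D A-x->B A-y->A B-x->C B-y->A C-x->C C-y->D D-x->D D-y->D

States A..C record the length of the longest prefix of `xxy` that matches the current input suffix. Reaching D means `xxy` has been seen, and we stay there forever. Accept from D.
With 4 states:
       x  y 
>  A   B  A 
   B   C  A 
   C   C  D 
 * D   D  D 
(> = start, * = accepting)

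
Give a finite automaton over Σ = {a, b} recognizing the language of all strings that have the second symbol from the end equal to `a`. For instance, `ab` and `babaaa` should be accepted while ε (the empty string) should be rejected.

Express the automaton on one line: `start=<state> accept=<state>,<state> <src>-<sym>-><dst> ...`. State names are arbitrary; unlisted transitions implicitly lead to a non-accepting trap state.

start=q0 accept=q3,q4 q0-a->q1 q0-b->q2 q1-a->q3 q1-b->q4 q2-a->q5 q2-b->q6 q3-a->q3 q3-b->q4 q4-a->q5 q4-b->q6 q5-a->q3 q5-b->q4 q6-a->q5 q6-b->q6

Because acceptance depends on a position counted from the end, the machine has to buffer the most recent 2 symbols. Make each state the string of the last up-to-2 symbols read; on input `x` shift the window left and append `x`. Accept when the buffered window has length 2 and begins with `a`.
With 7 states:
        a   b  
>  q0   q1  q2 
   q1   q3  q4 
   q2   q5  q6 
 * q3   q3  q4 
 * q4   q5  q6 
   q5   q3  q4 
   q6   q5  q6 
(> = start, * = accepting)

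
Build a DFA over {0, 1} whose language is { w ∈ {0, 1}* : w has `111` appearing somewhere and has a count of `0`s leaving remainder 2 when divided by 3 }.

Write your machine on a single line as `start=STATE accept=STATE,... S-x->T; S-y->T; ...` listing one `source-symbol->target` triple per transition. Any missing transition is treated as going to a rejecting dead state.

start=S0; accept=S11; S0-0->S1; S0-1->S2; S1-0->S3; S1-1->S4; S2-0->S1; S2-1->S5; S3-0->S0; S3-1->S6; S4-0->S3; S4-1->S7; S5-0->S1; S5-1->S8; S6-0->S0; S6-1->S9; S7-0->S3; S7-1->S10; S8-0->S10; S8-1->S8; S9-0->S0; S9-1->S11; S10-0->S11; S10-1->S10; S11-0->S8; S11-1->S11

Handle the two conditions separately and then intersect. The first has 4 states tracking whether and how much of `111` has been seen; the second has 3 states tracking the count of `0`s modulo 3. A product state is a pair (one from each), accepting exactly when both do.
12 states suffice.
          0    1  
>  S0     S1   S2 
   S1     S3   S4 
   S2     S1   S5 
   S3     S0   S6 
   S4     S3   S7 
   S5     S1   S8 
   S6     S0   S9 
   S7     S3  S10 
   S8    S10   S8 
   S9     S0  S11 
   S10   S11  S10 
 * S11    S8  S11 
(> = start, * = accepting)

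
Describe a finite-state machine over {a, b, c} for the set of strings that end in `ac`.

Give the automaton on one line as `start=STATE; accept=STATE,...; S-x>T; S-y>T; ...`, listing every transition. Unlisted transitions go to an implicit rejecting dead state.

start=q0; accept=q2; q0-a>q1; q0-b>q0; q0-c>q0; q1-a>q1; q1-b>q0; q1-c>q2; q2-a>q1; q2-b>q0; q2-c>q0

Remember how much of `ac` the current input suffix matches. State q0 means no match yet; q1 means the last symbol is `a`; q2 means the last 2 symbols are `ac`. Only q2 accepts. On a mismatch, fall back to the longest proper suffix that is still a prefix of `ac`.
With 3 states:
        a   b   c  
>  q0   q1  q0  q0 
   q1   q1  q0  q2 
 * q2   q1  q0  q0 
(> = start, * = accepting)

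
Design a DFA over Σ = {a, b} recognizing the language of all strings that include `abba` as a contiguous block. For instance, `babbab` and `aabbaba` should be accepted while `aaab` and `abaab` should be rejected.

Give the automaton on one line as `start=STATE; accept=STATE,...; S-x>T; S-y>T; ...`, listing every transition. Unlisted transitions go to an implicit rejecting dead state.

start=q0; accept=q4; q0-a>q1; q0-b>q0; q1-a>q1; q1-b>q2; q2-a>q1; q2-b>q3; q3-a>q4; q3-b>q0; q4-a>q4; q4-b>q4

Track how much of `abba` has been matched so far: state q0 is no progress, q4 is the absorbing accept state reached once `abba` has occurred. Intermediate states record partial matches; on a mismatch, fall back to the longest reusable overlap.
A 5-state machine:
        a   b  
>  q0   q1  q0 
   q1   q1  q2 
   q2   q1  q3 
   q3   q4  q0 
 * q4   q4  q4 
(> = start, * = accepting)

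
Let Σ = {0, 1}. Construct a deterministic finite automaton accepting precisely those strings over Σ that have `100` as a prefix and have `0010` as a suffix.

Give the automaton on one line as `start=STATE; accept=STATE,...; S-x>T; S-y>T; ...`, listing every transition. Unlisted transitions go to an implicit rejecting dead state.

Handle the two conditions separately and then intersect. One (5 states) tracks whether the input so far still matches the prefix `100`; the other (5 states) tracks how much of the suffix `0010` has currently been matched. Each combined state is a pair, one component from each; accept when both components accept. After merging equivalent states the machine shrinks.
A 9-state machine:
        0   1  
>  q0   q1  q2 
   q1   q1  q1 
   q2   q3  q1 
   q3   q4  q1 
   q4   q4  q5 
   q5   q6  q7 
 * q6   q4  q7 
   q7   q8  q7 
   q8   q4  q7 
(> = start, * = accepting)

start=q0; accept=q6; q0-0>q1; q0-1>q2; q1-0>q1; q1-1>q1; q2-0>q3; q2-1>q1; q3-0>q4; q3-1>q1; q4-0>q4; q4-1>q5; q5-0>q6; q5-1>q7; q6-0>q4; q6-1>q7; q7-0>q8; q7-1>q7; q8-0>q4; q8-1>q7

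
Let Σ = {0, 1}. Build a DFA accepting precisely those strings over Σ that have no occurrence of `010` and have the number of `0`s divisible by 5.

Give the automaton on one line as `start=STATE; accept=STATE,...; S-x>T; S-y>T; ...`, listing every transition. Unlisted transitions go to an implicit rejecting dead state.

Run two small machines in parallel and take their product. One (4 states) tracks partial matches of the forbidden pattern `010`; the other (5 states) tracks the count of `0`s modulo 5. Each combined state is a pair, one component from each; accept when both components accept.
A 20-state machine:
          0    1  
>* q0     q1   q0 
   q1     q2   q3 
   q2     q4   q5 
   q3     q6   q7 
   q4     q8   q9 
   q5    q10  q11 
   q6    q10   q6 
   q7     q2   q7 
   q8    q12  q13 
   q9    q14  q15 
   q10   q14  q10 
   q11    q4  q11 
 * q12    q1  q16 
   q13   q17  q18 
   q14   q17  q14 
   q15    q8  q15 
 * q16   q19   q0 
   q17   q19  q17 
   q18   q12  q18 
   q19    q6  q19 
(> = start, * = accepting)

start=q0; accept=q0,q12,q16; q0-0>q1; q0-1>q0; q1-0>q2; q1-1>q3; q2-0>q4; q2-1>q5; q3-0>q6; q3-1>q7; q4-0>q8; q4-1>q9; q5-0>q10; q5-1>q11; q6-0>q10; q6-1>q6; q7-0>q2; q7-1>q7; q8-0>q12; q8-1>q13; q9-0>q14; q9-1>q15; q10-0>q14; q10-1>q10; q11-0>q4; q11-1>q11; q12-0>q1; q12-1>q16; q13-0>q17; q13-1>q18; q14-0>q17; q14-1>q14; q15-0>q8; q15-1>q15; q16-0>q19; q16-1>q0; q17-0>q19; q17-1>q17; q18-0>q12; q18-1>q18; q19-0>q6; q19-1>q19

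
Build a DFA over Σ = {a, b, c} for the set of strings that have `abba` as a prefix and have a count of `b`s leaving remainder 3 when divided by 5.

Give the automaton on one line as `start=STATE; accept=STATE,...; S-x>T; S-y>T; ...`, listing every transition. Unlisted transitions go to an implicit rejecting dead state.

Build one automaton per condition and run them in lockstep. One (6 states) tracks whether the input so far still matches the prefix `abba`; the other (5 states) tracks the count of `b`s modulo 5. Each combined state is a pair, one component from each; accept when both components accept.
A 14-state machine:
          a    b    c  
>  q0     q1   q2   q3 
   q1     q3   q4   q3 
   q2     q2   q5   q2 
   q3     q3   q2   q3 
   q4     q2   q6   q2 
   q5     q5   q7   q5 
   q6     q8   q7   q5 
   q7     q7   q9   q7 
   q8     q8  q10   q8 
   q9     q9   q3   q9 
 * q10   q10  q11  q10 
   q11   q11  q12  q11 
   q12   q12  q13  q12 
   q13   q13   q8  q13 
(> = start, * = accepting)

start=q0; accept=q10; q0-a>q1; q0-b>q2; q0-c>q3; q1-a>q3; q1-b>q4; q1-c>q3; q2-a>q2; q2-b>q5; q2-c>q2; q3-a>q3; q3-b>q2; q3-c>q3; q4-a>q2; q4-b>q6; q4-c>q2; q5-a>q5; q5-b>q7; q5-c>q5; q6-a>q8; q6-b>q7; q6-c>q5; q7-a>q7; q7-b>q9; q7-c>q7; q8-a>q8; q8-b>q10; q8-c>q8; q9-a>q9; q9-b>q3; q9-c>q9; q10-a>q10; q10-b>q11; q10-c>q10; q11-a>q11; q11-b>q12; q11-c>q11; q12-a>q12; q12-b>q13; q12-c>q12; q13-a>q13; q13-b>q8; q13-c>q13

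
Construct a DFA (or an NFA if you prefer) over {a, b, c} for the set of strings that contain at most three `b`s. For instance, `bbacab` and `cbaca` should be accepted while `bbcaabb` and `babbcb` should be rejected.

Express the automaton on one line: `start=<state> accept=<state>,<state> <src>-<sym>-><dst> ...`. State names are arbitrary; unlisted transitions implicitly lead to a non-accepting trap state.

Only the number of `b`s matters, and only up to 4. Make a chain s0 → s1 → s2 → s3 → s4 advanced by each `b` (with s4 absorbing); every other symbol self-loops. The accepting set is {s0, s1, s2, s3}.
A 5-state machine:
        a   b   c  
>* s0   s0  s1  s0 
 * s1   s1  s2  s1 
 * s2   s2  s3  s2 
 * s3   s3  s4  s3 
   s4   s4  s4  s4 
(> = start, * = accepting)

start=s0 accept=s0,s1,s2,s3 s0-a->s0 s0-b->s1 s0-c->s0 s1-a->s1 s1-b->s2 s1-c->s1 s2-a->s2 s2-b->s3 s2-c->s2 s3-a->s3 s3-b->s4 s3-c->s3 s4-a->s4 s4-b->s4 s4-c->s4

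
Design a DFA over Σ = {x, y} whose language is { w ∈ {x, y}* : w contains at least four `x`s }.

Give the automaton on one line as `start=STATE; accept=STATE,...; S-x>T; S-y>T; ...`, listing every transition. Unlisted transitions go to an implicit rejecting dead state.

Only the number of `x`s matters, and only up to 5. Make a chain q0 → q1 → q2 → q3 → q4 → q5 advanced by each `x` (with q5 absorbing); every other symbol self-loops. The accepting set is {q4, q5}.
A 6-state machine:
        x   y  
>  q0   q1  q0 
   q1   q2  q1 
   q2   q3  q2 
   q3   q4  q3 
 * q4   q5  q4 
 * q5   q5  q5 
(> = start, * = accepting)

start=q0; accept=q4,q5; q0-x>q1; q0-y>q0; q1-x>q2; q1-y>q1; q2-x>q3; q2-y>q2; q3-x>q4; q3-y>q3; q4-x>q5; q4-y>q4; q5-x>q5; q5-y>q5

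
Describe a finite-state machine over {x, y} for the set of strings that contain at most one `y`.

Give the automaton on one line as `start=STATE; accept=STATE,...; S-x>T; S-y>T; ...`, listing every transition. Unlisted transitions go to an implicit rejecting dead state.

start=q0; accept=q0,q1; q0-x>q0; q0-y>q1; q1-x>q1; q1-y>q2; q2-x>q2; q2-y>q2

Count `y`s, saturating at 2: state q0 means no `y` yet, q1 means one `y` seen, q2 means more than one. Each `y` increments (capped at q2); other symbols loop. Accept from {q0, q1}.
3 states suffice.
        x   y  
>* q0   q0  q1 
 * q1   q1  q2 
   q2   q2  q2 
(> = start, * = accepting)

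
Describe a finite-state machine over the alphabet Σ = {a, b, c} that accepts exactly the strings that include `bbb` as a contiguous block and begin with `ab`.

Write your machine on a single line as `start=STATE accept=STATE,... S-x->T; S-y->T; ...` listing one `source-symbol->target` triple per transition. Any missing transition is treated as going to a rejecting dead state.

start=q0; accept=q6; q0-a->q1; q0-b->q2; q0-c->q2; q1-a->q2; q1-b->q3; q1-c->q2; q2-a->q2; q2-b->q2; q2-c->q2; q3-a->q4; q3-b->q5; q3-c->q4; q4-a->q4; q4-b->q3; q4-c->q4; q5-a->q4; q5-b->q6; q5-c->q4; q6-a->q6; q6-b->q6; q6-c->q6

Handle the two conditions separately and then intersect. One (4 states) tracks whether and how much of `bbb` has been seen; the other (4 states) tracks whether the input so far still matches the prefix `ab`. Each combined state is a pair, one component from each; accept when both components accept. After merging equivalent states the machine shrinks.
7 states suffice.
        a   b   c  
>  q0   q1  q2  q2 
   q1   q2  q3  q2 
   q2   q2  q2  q2 
   q3   q4  q5  q4 
   q4   q4  q3  q4 
   q5   q4  q6  q4 
 * q6   q6  q6  q6 
(> = start, * = accepting)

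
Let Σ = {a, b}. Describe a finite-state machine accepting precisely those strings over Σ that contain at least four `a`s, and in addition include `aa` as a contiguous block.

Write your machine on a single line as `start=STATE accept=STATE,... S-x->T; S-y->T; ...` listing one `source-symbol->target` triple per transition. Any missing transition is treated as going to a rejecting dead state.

start=q0; accept=q6; q0-a->q1; q0-b->q0; q1-a->q2; q1-b->q3; q2-a->q4; q2-b->q2; q3-a->q5; q3-b->q3; q4-a->q6; q4-b->q4; q5-a->q4; q5-b->q7; q6-a->q6; q6-b->q6; q7-a->q8; q7-b->q7; q8-a->q6; q8-b->q7

Run two small machines in parallel and take their product. One (6 states) tracks the count of `a`s, saturating at 5; the other (3 states) tracks whether and how much of `aa` has been seen. Each combined state is a pair, one component from each; accept when both components accept. Minimizing collapses redundant product states.
A 9-state machine:
        a   b  
>  q0   q1  q0 
   q1   q2  q3 
   q2   q4  q2 
   q3   q5  q3 
   q4   q6  q4 
   q5   q4  q7 
 * q6   q6  q6 
   q7   q8  q7 
   q8   q6  q7 
(> = start, * = accepting)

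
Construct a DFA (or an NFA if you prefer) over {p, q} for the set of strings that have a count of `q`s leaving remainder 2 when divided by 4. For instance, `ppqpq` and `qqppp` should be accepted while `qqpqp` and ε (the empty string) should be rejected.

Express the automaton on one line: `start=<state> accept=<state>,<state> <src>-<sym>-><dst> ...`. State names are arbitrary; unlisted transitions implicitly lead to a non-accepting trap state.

start=s0 accept=s2 s0-p->s0 s0-q->s1 s1-p->s1 s1-q->s2 s2-p->s2 s2-q->s3 s3-p->s3 s3-q->s0

Keep the running count of `q`s modulo 4: each `q` advances along the cycle s0 → s1 → s2 → s3 → s0 while other symbols loop. Accept at s2.
A 4-state machine:
        p   q  
>  s0   s0  s1 
   s1   s1  s2 
 * s2   s2  s3 
   s3   s3  s0 
(> = start, * = accepting)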